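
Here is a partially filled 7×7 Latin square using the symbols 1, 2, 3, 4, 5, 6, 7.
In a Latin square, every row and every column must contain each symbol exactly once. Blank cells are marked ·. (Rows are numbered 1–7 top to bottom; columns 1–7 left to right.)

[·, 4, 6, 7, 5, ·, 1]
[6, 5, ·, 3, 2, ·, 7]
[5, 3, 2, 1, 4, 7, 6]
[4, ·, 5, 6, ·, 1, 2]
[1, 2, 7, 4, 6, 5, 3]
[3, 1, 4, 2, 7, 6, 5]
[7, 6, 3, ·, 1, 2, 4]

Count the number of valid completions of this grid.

Row 1, column 1: eliminating its row and column leaves {2}.
Row 1, column 6: eliminating its row and column leaves {3}.
Row 2, column 3: eliminating its row and column leaves {1}.
Row 2, column 6: eliminating its row and column leaves {4}.
Row 4, column 2: eliminating its row and column leaves {7}.
Row 4, column 5: eliminating its row and column leaves {3}.
Row 7, column 4: eliminating its row and column leaves {5}.
Only one assignment across all blanks avoids any row or column repeat, giving 1 completion.

1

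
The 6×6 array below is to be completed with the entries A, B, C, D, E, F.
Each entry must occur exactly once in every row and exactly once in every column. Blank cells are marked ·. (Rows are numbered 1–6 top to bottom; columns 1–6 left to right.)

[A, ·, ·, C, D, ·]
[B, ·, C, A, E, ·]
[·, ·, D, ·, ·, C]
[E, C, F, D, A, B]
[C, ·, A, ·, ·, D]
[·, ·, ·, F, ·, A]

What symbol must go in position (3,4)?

E

Row 2, column 6: row 2 has {A, B, C, E} and column 6 has {A, B, C, D}, leaving only F.
Row 1, column 6: row 1 has {A, C, D} and column 6 has {A, B, C, D, F}, leaving only E.
Row 1, column 3: row 1 has {A, C, D, E} and column 3 has {A, C, D, F}, leaving only B.
Row 1, column 2: row 1 has {A, B, C, D, E} and column 2 has {C}, leaving only F.
Row 2, column 2: row 2 has {A, B, C, E, F} and column 2 has {C, F}, leaving only D.
Row 3, column 1: row 3 has {C, D} and column 1 has {A, B, C, E}, leaving only F.
Row 3, column 5: row 3 has {C, D, F} and column 5 has {A, D, E}, leaving only B.
Row 3 already has {B, C, D, F} and column 4 already has {A, C, D, F}, so row 3, column 4 must be E.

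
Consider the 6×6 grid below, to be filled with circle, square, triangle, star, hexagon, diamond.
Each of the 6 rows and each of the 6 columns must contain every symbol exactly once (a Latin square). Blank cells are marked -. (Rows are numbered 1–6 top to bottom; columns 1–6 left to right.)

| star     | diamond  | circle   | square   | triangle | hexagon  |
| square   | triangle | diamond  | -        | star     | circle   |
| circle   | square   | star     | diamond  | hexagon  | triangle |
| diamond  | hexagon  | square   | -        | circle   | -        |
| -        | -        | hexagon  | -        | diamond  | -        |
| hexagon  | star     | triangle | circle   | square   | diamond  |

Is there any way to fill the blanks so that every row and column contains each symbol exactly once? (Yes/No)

Yes

No row or column among the givens repeats a symbol, and propagating forced cells runs into no contradiction.
One valid completion exists (for instance, star diamond circle square triangle hexagon / square triangle diamond hexagon star circle / circle square star diamond hexagon triangle / diamond hexagon square triangle circle star / triangle circle hexagon star diamond square / hexagon star triangle circle square diamond).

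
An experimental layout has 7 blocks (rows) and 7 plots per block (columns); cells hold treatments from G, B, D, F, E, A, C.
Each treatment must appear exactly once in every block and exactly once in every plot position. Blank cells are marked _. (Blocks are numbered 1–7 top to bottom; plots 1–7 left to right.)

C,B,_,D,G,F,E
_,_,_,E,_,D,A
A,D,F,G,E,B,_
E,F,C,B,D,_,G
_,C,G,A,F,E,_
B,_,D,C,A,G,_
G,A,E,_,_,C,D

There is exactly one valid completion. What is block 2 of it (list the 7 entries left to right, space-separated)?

Block 2, plot 1: block 2 has {D, E, A} and plot 1 has {G, B, E, A, C}, leaving only F.
Block 2, plot 2: block 2 has {D, F, E, A} and plot 2 has {B, D, F, A, C}, leaving only G.
Block 2, plot 3: block 2 has {G, D, F, E, A} and plot 3 has {G, D, F, E, C}, leaving only B.
Block 2, plot 5: block 2 has {G, B, D, F, E, A} and plot 5 has {G, D, F, E, A}, leaving only C.
So block 2 reads: F G B E C D A.

F G B E C D A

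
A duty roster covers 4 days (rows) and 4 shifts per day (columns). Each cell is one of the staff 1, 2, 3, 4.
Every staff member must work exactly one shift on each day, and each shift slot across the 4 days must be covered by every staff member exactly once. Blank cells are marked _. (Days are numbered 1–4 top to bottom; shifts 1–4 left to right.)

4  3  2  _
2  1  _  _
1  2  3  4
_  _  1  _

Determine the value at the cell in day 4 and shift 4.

Day 1, shift 4: day 1 has {2, 3, 4} and shift 4 has {4}, leaving only 1.
Day 2, shift 3: day 2 has {1, 2} and shift 3 has {1, 2, 3}, leaving only 4.
Day 2, shift 4: day 2 has {1, 2, 4} and shift 4 has {1, 4}, leaving only 3.
Day 4 already has {1} and shift 4 already has {1, 3, 4}, so day 4, shift 4 must be 2.

2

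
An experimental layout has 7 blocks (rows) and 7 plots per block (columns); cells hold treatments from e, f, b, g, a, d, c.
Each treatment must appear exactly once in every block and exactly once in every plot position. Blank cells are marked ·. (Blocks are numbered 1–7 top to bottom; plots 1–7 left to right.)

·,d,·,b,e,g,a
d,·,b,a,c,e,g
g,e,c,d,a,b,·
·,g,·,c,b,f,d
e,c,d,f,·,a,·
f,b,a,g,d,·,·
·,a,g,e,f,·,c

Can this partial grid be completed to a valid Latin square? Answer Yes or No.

No block or plot among the givens repeats a symbol, and propagating forced cells runs into no contradiction.
One valid completion exists (for instance, c d f b e g a / d f b a c e g / g e c d a b f / a g e c b f d / e c d f g a b / f b a g d c e / b a g e f d c).

Yes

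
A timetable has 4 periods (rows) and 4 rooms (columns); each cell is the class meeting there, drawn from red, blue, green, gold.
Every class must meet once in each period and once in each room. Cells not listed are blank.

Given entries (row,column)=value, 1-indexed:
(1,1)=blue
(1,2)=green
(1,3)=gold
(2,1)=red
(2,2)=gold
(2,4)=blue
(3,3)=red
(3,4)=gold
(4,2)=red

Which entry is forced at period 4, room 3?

blue

Period 1, room 4: period 1 has {blue, green, gold} and room 4 has {blue, gold}, leaving only red.
Period 2, room 3: period 2 has {red, blue, gold} and room 3 has {red, gold}, leaving only green.
Period 4 already has {red} and room 3 already has {red, green, gold}, so period 4, room 3 must be blue.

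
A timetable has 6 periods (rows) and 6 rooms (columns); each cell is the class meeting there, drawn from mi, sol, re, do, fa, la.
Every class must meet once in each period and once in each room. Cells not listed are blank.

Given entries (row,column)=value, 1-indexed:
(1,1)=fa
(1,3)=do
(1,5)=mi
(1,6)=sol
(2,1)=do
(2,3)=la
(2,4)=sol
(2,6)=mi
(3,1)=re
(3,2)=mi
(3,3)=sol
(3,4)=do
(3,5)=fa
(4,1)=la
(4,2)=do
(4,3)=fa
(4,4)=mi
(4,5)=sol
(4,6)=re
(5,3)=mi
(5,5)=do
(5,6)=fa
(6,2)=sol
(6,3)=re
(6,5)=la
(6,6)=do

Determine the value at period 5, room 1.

Period 5 already has {mi, do, fa} and room 1 already has {re, do, fa, la}, so period 5, room 1 must be sol.

sol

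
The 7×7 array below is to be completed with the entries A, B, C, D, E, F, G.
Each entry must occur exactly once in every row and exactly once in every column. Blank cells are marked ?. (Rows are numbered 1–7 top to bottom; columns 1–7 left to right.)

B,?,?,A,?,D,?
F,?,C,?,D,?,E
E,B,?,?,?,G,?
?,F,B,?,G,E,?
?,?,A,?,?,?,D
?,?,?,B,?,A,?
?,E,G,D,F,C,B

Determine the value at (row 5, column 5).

Row 2, column 4: row 2 has {C, D, E, F} and column 4 has {A, B, D}, leaving only G.
Row 2, column 2: row 2 has {C, D, E, F, G} and column 2 has {B, E, F}, leaving only A.
Row 2, column 6: row 2 has {A, C, D, E, F, G} and column 6 has {A, C, D, E, G}, leaving only B.
Row 4, column 4: row 4 has {B, E, F, G} and column 4 has {A, B, D, G}, leaving only C.
Row 3, column 4: row 3 has {B, E, G} and column 4 has {A, B, C, D, G}, leaving only F.
Row 3, column 3: row 3 has {B, E, F, G} and column 3 has {A, B, C, G}, leaving only D.
Row 4, column 7: row 4 has {B, C, E, F, G} and column 7 has {B, D, E}, leaving only A.
Row 3, column 7: row 3 has {B, D, E, F, G} and column 7 has {A, B, D, E}, leaving only C.
Row 3, column 5: row 3 has {B, C, D, E, F, G} and column 5 has {D, F, G}, leaving only A.
Row 4, column 1: row 4 has {A, B, C, E, F, G} and column 1 has {B, E, F}, leaving only D.
Row 5, column 4: row 5 has {A, D} and column 4 has {A, B, C, D, F, G}, leaving only E.
Row 5, column 6: row 5 has {A, D, E} and column 6 has {A, B, C, D, E, G}, leaving only F.
Row 7, column 1: row 7 has {B, C, D, E, F, G} and column 1 has {B, D, E, F}, leaving only A.
Row 5, column 5 is narrowed to {B, C}.
If it were C, then row 6, column 5 would be left with no valid symbol.
So row 5, column 5 must be B.

B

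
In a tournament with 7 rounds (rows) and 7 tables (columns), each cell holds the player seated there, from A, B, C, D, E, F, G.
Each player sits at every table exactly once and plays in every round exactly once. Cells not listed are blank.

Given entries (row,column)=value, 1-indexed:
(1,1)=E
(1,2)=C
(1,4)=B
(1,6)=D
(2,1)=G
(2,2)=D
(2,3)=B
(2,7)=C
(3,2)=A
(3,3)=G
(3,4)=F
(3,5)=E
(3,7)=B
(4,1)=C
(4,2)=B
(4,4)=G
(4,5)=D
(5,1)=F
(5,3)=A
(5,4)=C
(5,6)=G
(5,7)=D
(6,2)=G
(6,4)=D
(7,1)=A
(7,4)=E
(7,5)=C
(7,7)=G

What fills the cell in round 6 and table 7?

Round 1, table 3: round 1 has {B, C, D, E} and table 3 has {A, B, G}, leaving only F.
Round 1, table 7: round 1 has {B, C, D, E, F} and table 7 has {B, C, D, G}, leaving only A.
Round 1, table 5: round 1 has {A, B, C, D, E, F} and table 5 has {C, D, E}, leaving only G.
Round 2, table 4: round 2 has {B, C, D, G} and table 4 has {B, C, D, E, F, G}, leaving only A.
Round 2, table 5: round 2 has {A, B, C, D, G} and table 5 has {C, D, E, G}, leaving only F.
Round 2, table 6: round 2 has {A, B, C, D, F, G} and table 6 has {D, G}, leaving only E.
Round 3, table 1: round 3 has {A, B, E, F, G} and table 1 has {A, C, E, F, G}, leaving only D.
Round 3, table 6: round 3 has {A, B, D, E, F, G} and table 6 has {D, E, G}, leaving only C.
Round 4, table 3: round 4 has {B, C, D, G} and table 3 has {A, B, F, G}, leaving only E.
Round 4, table 7: round 4 has {B, C, D, E, G} and table 7 has {A, B, C, D, G}, leaving only F.
Round 6 already has {D, G} and table 7 already has {A, B, C, D, F, G}, so round 6, table 7 must be E.

E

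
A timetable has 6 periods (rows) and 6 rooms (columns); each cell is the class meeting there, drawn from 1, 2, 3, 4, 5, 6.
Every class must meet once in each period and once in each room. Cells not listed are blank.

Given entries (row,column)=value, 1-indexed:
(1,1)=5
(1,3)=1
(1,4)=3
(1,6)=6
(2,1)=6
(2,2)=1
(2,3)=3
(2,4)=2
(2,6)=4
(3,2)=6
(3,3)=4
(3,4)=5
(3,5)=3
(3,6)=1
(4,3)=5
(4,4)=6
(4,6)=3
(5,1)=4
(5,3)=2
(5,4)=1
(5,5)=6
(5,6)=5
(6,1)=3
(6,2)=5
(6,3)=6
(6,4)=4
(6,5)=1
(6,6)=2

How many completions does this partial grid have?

2

Period 1, room 2: eliminating its period and room leaves {2, 4}.
Period 1, room 5: eliminating its period and room leaves {2, 4}.
Period 2, room 5: eliminating its period and room leaves {5}.
Period 3, room 1: eliminating its period and room leaves {2}.
Period 4, room 1: eliminating its period and room leaves {1, 2}.
Period 4, room 2: eliminating its period and room leaves {2, 4}.
Period 4, room 5: eliminating its period and room leaves {2, 4}.
Period 5, room 2: eliminating its period and room leaves {3}.
Enumerating the assignments across these blanks that avoid any period or room repeat gives 2 completions.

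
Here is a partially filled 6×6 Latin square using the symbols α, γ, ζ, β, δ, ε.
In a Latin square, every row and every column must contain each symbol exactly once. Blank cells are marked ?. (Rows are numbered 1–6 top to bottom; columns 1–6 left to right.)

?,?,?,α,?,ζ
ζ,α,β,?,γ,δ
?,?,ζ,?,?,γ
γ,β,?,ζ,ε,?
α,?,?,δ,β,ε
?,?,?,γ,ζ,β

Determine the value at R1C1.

β

Row 1, column 5: row 1 has {α, ζ} and column 5 has {γ, ζ, β, ε}, leaving only δ.
Row 2, column 4: row 2 has {α, γ, ζ, β, δ} and column 4 has {α, γ, ζ, δ}, leaving only ε.
Row 3, column 4: row 3 has {γ, ζ} and column 4 has {α, γ, ζ, δ, ε}, leaving only β.
Row 3, column 5: row 3 has {γ, ζ, β} and column 5 has {γ, ζ, β, δ, ε}, leaving only α.
Row 4, column 6: row 4 has {γ, ζ, β, ε} and column 6 has {γ, ζ, β, δ, ε}, leaving only α.
Row 4, column 3: row 4 has {α, γ, ζ, β, ε} and column 3 has {ζ, β}, leaving only δ.
Row 5, column 3: row 5 has {α, β, δ, ε} and column 3 has {ζ, β, δ}, leaving only γ.
Row 1, column 3: row 1 has {α, ζ, δ} and column 3 has {γ, ζ, β, δ}, leaving only ε.
Row 1 already has {α, ζ, δ, ε} and column 1 already has {α, γ, ζ}, so row 1, column 1 must be β.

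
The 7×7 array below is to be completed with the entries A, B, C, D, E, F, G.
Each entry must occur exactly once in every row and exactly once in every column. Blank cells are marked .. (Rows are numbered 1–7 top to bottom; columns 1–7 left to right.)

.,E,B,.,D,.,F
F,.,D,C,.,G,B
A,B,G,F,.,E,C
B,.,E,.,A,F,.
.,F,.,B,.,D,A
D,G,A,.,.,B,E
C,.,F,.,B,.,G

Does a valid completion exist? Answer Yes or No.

No

Row 3, column 5: row 3 together with column 5 already contain {A, B, C, D, E, F, G} — every symbol — so nothing can go there. The grid has no valid completion.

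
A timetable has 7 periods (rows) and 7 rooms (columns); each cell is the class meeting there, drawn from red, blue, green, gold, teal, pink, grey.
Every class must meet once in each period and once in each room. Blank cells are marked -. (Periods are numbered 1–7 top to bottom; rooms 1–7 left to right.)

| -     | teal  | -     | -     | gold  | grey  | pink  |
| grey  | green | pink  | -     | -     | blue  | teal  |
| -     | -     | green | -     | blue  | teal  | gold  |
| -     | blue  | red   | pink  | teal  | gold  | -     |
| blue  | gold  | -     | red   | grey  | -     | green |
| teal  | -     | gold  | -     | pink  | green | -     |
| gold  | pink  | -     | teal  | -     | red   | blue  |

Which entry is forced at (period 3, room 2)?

Period 1, room 3: period 1 has {gold, teal, pink, grey} and room 3 has {red, green, gold, pink}, leaving only blue.
Period 1, room 4: period 1 has {blue, gold, teal, pink, grey} and room 4 has {red, teal, pink}, leaving only green.
Period 1, room 1: period 1 has {blue, green, gold, teal, pink, grey} and room 1 has {blue, gold, teal, grey}, leaving only red.
Period 2, room 4: period 2 has {blue, green, teal, pink, grey} and room 4 has {red, green, teal, pink}, leaving only gold.
Period 2, room 5: period 2 has {blue, green, gold, teal, pink, grey} and room 5 has {blue, gold, teal, pink, grey}, leaving only red.
Period 3, room 1: period 3 has {blue, green, gold, teal} and room 1 has {red, blue, gold, teal, grey}, leaving only pink.
Period 3, room 4: period 3 has {blue, green, gold, teal, pink} and room 4 has {red, green, gold, teal, pink}, leaving only grey.
Period 3 already has {blue, green, gold, teal, pink, grey} and room 2 already has {blue, green, gold, teal, pink}, so period 3, room 2 must be red.

red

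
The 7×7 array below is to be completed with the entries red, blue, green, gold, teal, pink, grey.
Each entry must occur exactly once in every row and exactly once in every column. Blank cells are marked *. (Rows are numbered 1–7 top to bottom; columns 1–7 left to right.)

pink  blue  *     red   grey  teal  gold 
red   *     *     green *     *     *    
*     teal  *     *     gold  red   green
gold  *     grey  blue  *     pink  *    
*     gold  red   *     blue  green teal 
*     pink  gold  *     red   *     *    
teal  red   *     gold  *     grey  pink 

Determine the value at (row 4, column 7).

red

Row 4 already has {blue, gold, pink, grey} and column 7 already has {green, gold, teal, pink}, so row 4, column 7 must be red.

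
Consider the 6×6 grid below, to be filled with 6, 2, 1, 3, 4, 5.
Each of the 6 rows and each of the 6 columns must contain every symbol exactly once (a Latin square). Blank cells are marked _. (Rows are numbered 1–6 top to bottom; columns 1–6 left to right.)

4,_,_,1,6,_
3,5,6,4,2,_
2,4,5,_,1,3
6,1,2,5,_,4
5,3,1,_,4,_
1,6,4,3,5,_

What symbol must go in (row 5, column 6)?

Row 1, column 2: row 1 has {6, 1, 4} and column 2 has {6, 1, 3, 4, 5}, leaving only 2.
Row 1, column 3: row 1 has {6, 2, 1, 4} and column 3 has {6, 2, 1, 4, 5}, leaving only 3.
Row 1, column 6: row 1 has {6, 2, 1, 3, 4} and column 6 has {3, 4}, leaving only 5.
Row 2, column 6: row 2 has {6, 2, 3, 4, 5} and column 6 has {3, 4, 5}, leaving only 1.
Row 3, column 4: row 3 has {2, 1, 3, 4, 5} and column 4 has {1, 3, 4, 5}, leaving only 6.
Row 4, column 5: row 4 has {6, 2, 1, 4, 5} and column 5 has {6, 2, 1, 4, 5}, leaving only 3.
Row 5, column 4: row 5 has {1, 3, 4, 5} and column 4 has {6, 1, 3, 4, 5}, leaving only 2.
Row 5 already has {2, 1, 3, 4, 5} and column 6 already has {1, 3, 4, 5}, so row 5, column 6 must be 6.

6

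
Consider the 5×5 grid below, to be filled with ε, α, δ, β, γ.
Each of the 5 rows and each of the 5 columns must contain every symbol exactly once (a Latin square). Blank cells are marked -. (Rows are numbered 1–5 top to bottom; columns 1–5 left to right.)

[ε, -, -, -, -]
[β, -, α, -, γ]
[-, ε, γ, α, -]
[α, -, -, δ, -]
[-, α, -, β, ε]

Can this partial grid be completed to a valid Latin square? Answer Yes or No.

Row 1, column 4: row 1 has {ε} and column 4 has {α, δ, β}, so it must be γ.
Row 2, column 2: row 2 has {α, β, γ} and column 2 has {ε, α}, so it must be δ.
Row 1, column 2: row 1 has {ε, γ} and column 2 has {ε, α, δ}, so it must be β.
Row 1, column 3: row 1 has {ε, β, γ} and column 3 has {α, γ}, so it must be δ.
Now row 5, column 3: row 5 together with column 3 already contain {ε, α, δ, β, γ} — every symbol — so nothing can go there. The grid has no valid completion.

No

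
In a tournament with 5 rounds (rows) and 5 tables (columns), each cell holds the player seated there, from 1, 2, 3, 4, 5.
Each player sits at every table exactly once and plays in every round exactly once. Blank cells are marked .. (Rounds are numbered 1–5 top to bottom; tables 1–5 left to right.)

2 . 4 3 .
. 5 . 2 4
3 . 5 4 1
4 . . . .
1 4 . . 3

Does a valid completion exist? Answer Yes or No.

Round 2, table 1: round 2 together with table 1 already contain {1, 2, 3, 4, 5} — every symbol — so nothing can go there. The grid has no valid completion.

No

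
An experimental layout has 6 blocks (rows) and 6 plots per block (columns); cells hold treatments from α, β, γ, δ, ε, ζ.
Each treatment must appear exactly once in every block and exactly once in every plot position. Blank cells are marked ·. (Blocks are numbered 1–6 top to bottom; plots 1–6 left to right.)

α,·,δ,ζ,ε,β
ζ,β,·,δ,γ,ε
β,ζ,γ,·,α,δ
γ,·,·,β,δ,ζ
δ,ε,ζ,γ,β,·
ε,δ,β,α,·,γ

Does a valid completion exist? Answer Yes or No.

Yes

No block or plot among the givens repeats a symbol, and propagating forced cells runs into no contradiction.
One valid completion exists (for instance, α γ δ ζ ε β / ζ β α δ γ ε / β ζ γ ε α δ / γ α ε β δ ζ / δ ε ζ γ β α / ε δ β α ζ γ).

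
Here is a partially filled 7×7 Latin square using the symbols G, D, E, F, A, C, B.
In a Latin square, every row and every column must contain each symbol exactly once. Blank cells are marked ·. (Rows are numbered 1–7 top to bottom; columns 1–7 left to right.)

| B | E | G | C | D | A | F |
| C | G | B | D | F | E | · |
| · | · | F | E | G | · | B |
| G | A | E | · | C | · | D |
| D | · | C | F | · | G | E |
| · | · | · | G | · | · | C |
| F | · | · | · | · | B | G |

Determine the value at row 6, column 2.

F

Row 2, column 7: row 2 has {G, D, E, F, C, B} and column 7 has {G, D, E, F, C, B}, leaving only A.
Row 3, column 1: row 3 has {G, E, F, B} and column 1 has {G, D, F, C, B}, leaving only A.
Row 4, column 4: row 4 has {G, D, E, A, C} and column 4 has {G, D, E, F, C}, leaving only B.
Row 4, column 6: row 4 has {G, D, E, A, C, B} and column 6 has {G, E, A, B}, leaving only F.
Row 5, column 2: row 5 has {G, D, E, F, C} and column 2 has {G, E, A}, leaving only B.
Row 5, column 5: row 5 has {G, D, E, F, C, B} and column 5 has {G, D, F, C}, leaving only A.
Row 6, column 1: row 6 has {G, C} and column 1 has {G, D, F, A, C, B}, leaving only E.
Row 6, column 5: row 6 has {G, E, C} and column 5 has {G, D, F, A, C}, leaving only B.
Row 6, column 6: row 6 has {G, E, C, B} and column 6 has {G, E, F, A, B}, leaving only D.
Row 6 already has {G, D, E, C, B} and column 2 already has {G, E, A, B}, so row 6, column 2 must be F.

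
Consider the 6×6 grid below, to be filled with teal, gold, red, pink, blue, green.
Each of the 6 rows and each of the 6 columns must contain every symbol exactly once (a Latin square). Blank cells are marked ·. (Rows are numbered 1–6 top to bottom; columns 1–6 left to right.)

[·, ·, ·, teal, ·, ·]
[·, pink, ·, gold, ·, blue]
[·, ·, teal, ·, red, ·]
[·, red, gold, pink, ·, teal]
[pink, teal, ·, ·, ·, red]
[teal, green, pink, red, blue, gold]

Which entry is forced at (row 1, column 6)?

Row 4, column 5: row 4 has {teal, gold, red, pink} and column 5 has {red, blue}, leaving only green.
Row 2, column 5: row 2 has {gold, pink, blue} and column 5 has {red, blue, green}, leaving only teal.
Row 4, column 1: row 4 has {teal, gold, red, pink, green} and column 1 has {teal, pink}, leaving only blue.
Row 5, column 5: row 5 has {teal, red, pink} and column 5 has {teal, red, blue, green}, leaving only gold.
Row 1, column 5: row 1 has {teal} and column 5 has {teal, gold, red, blue, green}, leaving only pink.
Row 1 already has {teal, pink} and column 6 already has {teal, gold, red, blue}, so row 1, column 6 must be green.

green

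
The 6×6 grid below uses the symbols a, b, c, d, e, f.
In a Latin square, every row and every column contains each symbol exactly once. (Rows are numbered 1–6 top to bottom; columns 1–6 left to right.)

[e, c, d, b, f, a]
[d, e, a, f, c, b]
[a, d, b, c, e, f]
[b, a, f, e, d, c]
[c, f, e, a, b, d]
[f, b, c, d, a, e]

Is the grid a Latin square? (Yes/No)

Each row is a permutation of the 6 symbols, and so is each column.

Yes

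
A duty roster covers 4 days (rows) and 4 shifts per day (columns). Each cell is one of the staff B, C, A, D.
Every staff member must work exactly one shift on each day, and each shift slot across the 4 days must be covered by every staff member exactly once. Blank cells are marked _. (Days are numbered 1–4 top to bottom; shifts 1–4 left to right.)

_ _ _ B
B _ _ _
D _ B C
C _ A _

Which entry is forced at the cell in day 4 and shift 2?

B

Day 1, shift 1: day 1 has {B} and shift 1 has {B, C, D}, leaving only A.
Day 3, shift 2: day 3 has {B, C, D} and shift 2 has {}, leaving only A.
Day 4, shift 4: day 4 has {C, A} and shift 4 has {B, C}, leaving only D.
Day 4 already has {C, A, D} and shift 2 already has {A}, so day 4, shift 2 must be B.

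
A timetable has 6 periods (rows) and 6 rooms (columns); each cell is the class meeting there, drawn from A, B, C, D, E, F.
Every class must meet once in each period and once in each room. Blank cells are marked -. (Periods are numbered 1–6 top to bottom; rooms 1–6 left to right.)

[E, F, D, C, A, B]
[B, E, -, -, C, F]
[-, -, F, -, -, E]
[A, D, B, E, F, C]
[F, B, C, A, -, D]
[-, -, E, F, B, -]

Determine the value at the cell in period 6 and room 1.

Period 2, room 3: period 2 has {B, C, E, F} and room 3 has {B, C, D, E, F}, leaving only A.
Period 2, room 4: period 2 has {A, B, C, E, F} and room 4 has {A, C, E, F}, leaving only D.
Period 3, room 4: period 3 has {E, F} and room 4 has {A, C, D, E, F}, leaving only B.
Period 3, room 5: period 3 has {B, E, F} and room 5 has {A, B, C, F}, leaving only D.
Period 3, room 1: period 3 has {B, D, E, F} and room 1 has {A, B, E, F}, leaving only C.
Period 6 already has {B, E, F} and room 1 already has {A, B, C, E, F}, so period 6, room 1 must be D.

D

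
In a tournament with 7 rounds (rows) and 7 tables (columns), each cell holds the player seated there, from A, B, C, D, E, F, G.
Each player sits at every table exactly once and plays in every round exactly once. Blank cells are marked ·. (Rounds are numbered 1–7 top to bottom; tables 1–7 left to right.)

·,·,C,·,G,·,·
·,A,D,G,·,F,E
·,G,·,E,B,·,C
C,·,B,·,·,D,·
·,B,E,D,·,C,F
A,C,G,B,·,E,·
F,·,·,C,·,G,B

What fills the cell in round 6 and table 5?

F

Round 2, table 1: round 2 has {A, D, E, F, G} and table 1 has {A, C, F}, leaving only B.
Round 2, table 5: round 2 has {A, B, D, E, F, G} and table 5 has {B, G}, leaving only C.
Round 3, table 1: round 3 has {B, C, E, G} and table 1 has {A, B, C, F}, leaving only D.
Round 1, table 1: round 1 has {C, G} and table 1 has {A, B, C, D, F}, leaving only E.
Round 3, table 6: round 3 has {B, C, D, E, G} and table 6 has {C, D, E, F, G}, leaving only A.
Round 1, table 6: round 1 has {C, E, G} and table 6 has {A, C, D, E, F, G}, leaving only B.
Round 3, table 3: round 3 has {A, B, C, D, E, G} and table 3 has {B, C, D, E, G}, leaving only F.
Round 5, table 1: round 5 has {B, C, D, E, F} and table 1 has {A, B, C, D, E, F}, leaving only G.
Round 5, table 5: round 5 has {B, C, D, E, F, G} and table 5 has {B, C, G}, leaving only A.
Round 6, table 7: round 6 has {A, B, C, E, G} and table 7 has {B, C, E, F}, leaving only D.
Round 6 already has {A, B, C, D, E, G} and table 5 already has {A, B, C, G}, so round 6, table 5 must be F.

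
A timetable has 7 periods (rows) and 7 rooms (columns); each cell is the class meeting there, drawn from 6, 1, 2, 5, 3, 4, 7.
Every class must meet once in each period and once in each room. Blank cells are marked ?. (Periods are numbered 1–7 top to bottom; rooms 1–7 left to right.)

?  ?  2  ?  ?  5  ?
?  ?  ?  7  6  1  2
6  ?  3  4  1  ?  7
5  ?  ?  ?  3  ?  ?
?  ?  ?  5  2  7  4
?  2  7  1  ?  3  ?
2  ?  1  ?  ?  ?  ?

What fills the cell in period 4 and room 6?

6

Period 3, room 2: period 3 has {6, 1, 3, 4, 7} and room 2 has {2}, leaving only 5.
Period 3, room 6: period 3 has {6, 1, 5, 3, 4, 7} and room 6 has {1, 5, 3, 7}, leaving only 2.
Period 5, room 3: period 5 has {2, 5, 4, 7} and room 3 has {1, 2, 3, 7}, leaving only 6.
Period 4, room 3: period 4 has {5, 3} and room 3 has {6, 1, 2, 3, 7}, leaving only 4.
Period 4 already has {5, 3, 4} and room 6 already has {1, 2, 5, 3, 7}, so period 4, room 6 must be 6.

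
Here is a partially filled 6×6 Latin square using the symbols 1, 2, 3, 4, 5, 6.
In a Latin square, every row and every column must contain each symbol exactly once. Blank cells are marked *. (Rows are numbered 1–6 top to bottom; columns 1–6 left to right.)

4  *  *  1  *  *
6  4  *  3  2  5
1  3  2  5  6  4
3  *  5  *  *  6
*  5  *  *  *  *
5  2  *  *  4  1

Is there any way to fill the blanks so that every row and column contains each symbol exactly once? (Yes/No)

Row 1, column 2: row 1 has {1, 4} and column 2 has {2, 3, 4, 5}, so it must be 6.
Row 1, column 3: row 1 has {1, 4, 6} and column 3 has {2, 5}, so it must be 3.
Row 1, column 5: row 1 has {1, 3, 4, 6} and column 5 has {2, 4, 6}, so it must be 5.
Row 1, column 6: row 1 has {1, 3, 4, 5, 6} and column 6 has {1, 4, 5, 6}, so it must be 2.
Row 2, column 3: row 2 has {2, 3, 4, 5, 6} and column 3 has {2, 3, 5}, so it must be 1.
Row 4, column 2: row 4 has {3, 5, 6} and column 2 has {2, 3, 4, 5, 6}, so it must be 1.
Now row 4, column 5: row 4 together with column 5 already contain {1, 2, 3, 4, 5, 6} — every symbol — so nothing can go there. The grid has no valid completion.

No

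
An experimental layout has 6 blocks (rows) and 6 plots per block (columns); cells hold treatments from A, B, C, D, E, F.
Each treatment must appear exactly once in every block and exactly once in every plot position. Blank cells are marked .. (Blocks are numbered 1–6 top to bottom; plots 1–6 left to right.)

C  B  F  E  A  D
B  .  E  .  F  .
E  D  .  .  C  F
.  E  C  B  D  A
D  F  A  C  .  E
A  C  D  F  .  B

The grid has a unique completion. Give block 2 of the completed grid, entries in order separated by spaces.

Block 2, plot 2: block 2 has {B, E, F} and plot 2 has {B, C, D, E, F}, leaving only A.
Block 2, plot 4: block 2 has {A, B, E, F} and plot 4 has {B, C, E, F}, leaving only D.
Block 2, plot 6: block 2 has {A, B, D, E, F} and plot 6 has {A, B, D, E, F}, leaving only C.
So block 2 reads: B A E D F C.

B A E D F C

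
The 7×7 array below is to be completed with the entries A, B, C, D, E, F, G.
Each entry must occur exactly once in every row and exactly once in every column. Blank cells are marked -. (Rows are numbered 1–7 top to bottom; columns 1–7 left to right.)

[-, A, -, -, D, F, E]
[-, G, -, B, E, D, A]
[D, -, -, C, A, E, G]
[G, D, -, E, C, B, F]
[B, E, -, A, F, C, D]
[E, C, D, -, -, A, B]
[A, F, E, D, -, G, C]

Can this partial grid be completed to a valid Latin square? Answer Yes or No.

Yes

No row or column among the givens repeats a symbol, and propagating forced cells runs into no contradiction.
One valid completion exists (for instance, C A B G D F E / F G C B E D A / D B F C A E G / G D A E C B F / B E G A F C D / E C D F G A B / A F E D B G C).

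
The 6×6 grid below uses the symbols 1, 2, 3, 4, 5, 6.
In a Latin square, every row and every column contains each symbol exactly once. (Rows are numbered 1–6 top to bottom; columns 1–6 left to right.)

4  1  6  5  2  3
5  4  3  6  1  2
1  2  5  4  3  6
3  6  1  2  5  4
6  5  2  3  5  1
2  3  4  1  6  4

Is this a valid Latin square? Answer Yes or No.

No

Row 6 contains 4 twice (at columns 3 and 6); row 5 is also not a permutation.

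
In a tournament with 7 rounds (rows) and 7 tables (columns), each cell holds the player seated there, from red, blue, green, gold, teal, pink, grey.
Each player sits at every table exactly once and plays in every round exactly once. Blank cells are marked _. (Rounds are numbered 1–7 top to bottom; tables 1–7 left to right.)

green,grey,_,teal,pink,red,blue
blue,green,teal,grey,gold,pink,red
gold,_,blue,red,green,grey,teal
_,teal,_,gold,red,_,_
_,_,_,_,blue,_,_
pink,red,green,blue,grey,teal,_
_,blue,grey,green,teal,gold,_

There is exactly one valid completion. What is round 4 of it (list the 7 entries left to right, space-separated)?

grey teal pink gold red blue green

Round 4, table 1: round 4 has {red, gold, teal} and table 1 has {blue, green, gold, pink}, leaving only grey.
Round 4, table 3: round 4 has {red, gold, teal, grey} and table 3 has {blue, green, teal, grey}, leaving only pink.
Round 4, table 7: round 4 has {red, gold, teal, pink, grey} and table 7 has {red, blue, teal}, leaving only green.
Round 4, table 6: round 4 has {red, green, gold, teal, pink, grey} and table 6 has {red, gold, teal, pink, grey}, leaving only blue.
So round 4 reads: grey teal pink gold red blue green.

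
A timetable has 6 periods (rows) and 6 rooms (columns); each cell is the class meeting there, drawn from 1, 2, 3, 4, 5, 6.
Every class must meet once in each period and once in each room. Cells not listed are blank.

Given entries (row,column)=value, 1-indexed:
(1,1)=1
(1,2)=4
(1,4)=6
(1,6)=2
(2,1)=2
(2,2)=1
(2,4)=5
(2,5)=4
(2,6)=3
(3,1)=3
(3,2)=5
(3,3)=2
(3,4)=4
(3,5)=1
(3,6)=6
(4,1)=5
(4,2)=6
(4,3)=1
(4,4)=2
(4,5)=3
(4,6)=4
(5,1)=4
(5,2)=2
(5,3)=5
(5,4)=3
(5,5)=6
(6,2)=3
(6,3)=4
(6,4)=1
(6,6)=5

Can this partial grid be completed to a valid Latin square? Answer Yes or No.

No period or room among the givens repeats a symbol, and propagating forced cells runs into no contradiction.
One valid completion exists (for instance, 1 4 3 6 5 2 / 2 1 6 5 4 3 / 3 5 2 4 1 6 / 5 6 1 2 3 4 / 4 2 5 3 6 1 / 6 3 4 1 2 5).

Yes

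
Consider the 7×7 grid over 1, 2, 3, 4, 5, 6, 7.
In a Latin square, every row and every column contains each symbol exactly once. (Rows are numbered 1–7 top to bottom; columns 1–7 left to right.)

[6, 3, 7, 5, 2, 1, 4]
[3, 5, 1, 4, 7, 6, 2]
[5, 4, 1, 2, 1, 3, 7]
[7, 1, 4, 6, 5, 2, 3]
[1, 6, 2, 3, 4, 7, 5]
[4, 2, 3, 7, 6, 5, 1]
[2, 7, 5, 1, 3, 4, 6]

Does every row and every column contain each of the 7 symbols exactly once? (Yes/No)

No

Column 3 contains 1 twice (at rows 2 and 3), so it is not a permutation.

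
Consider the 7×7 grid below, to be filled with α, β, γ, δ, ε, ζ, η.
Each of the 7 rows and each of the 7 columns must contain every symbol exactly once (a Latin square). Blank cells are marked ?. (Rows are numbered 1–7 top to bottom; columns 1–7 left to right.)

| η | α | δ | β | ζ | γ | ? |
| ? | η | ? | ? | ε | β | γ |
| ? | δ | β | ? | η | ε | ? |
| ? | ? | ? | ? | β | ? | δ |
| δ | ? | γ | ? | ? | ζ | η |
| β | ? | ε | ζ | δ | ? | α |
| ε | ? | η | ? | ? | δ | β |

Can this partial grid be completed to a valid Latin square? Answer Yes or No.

No row or column among the givens repeats a symbol, and propagating forced cells runs into no contradiction.
One valid completion exists (for instance, η α δ β ζ γ ε / ζ η α δ ε β γ / α δ β γ η ε ζ / γ ε ζ η β α δ / δ β γ ε α ζ η / β γ ε ζ δ η α / ε ζ η α γ δ β).

Yes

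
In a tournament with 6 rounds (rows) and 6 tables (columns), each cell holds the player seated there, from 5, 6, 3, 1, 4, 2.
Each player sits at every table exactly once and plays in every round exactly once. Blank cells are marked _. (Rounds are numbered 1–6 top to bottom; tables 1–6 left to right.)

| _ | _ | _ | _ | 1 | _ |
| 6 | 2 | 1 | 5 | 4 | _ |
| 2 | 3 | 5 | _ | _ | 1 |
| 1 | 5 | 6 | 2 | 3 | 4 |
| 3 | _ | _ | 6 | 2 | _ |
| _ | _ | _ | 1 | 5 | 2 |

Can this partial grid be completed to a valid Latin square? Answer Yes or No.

No round or table among the givens repeats a symbol, and propagating forced cells runs into no contradiction.
One valid completion exists (for instance, 5 4 2 3 1 6 / 6 2 1 5 4 3 / 2 3 5 4 6 1 / 1 5 6 2 3 4 / 3 1 4 6 2 5 / 4 6 3 1 5 2).

Yes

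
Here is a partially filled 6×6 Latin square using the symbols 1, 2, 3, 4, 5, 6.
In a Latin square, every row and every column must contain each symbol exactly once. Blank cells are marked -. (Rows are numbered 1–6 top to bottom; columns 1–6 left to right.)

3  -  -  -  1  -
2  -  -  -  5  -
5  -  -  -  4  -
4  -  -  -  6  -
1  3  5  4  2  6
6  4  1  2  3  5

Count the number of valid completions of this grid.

Row 1, column 2: eliminating its row and column leaves {2, 5, 6}.
Row 1, column 3: eliminating its row and column leaves {2, 4, 6}.
Row 1, column 4: eliminating its row and column leaves {5, 6}.
Row 1, column 6: eliminating its row and column leaves {2, 4}.
Row 2, column 2: eliminating its row and column leaves {1, 6}.
Row 2, column 3: eliminating its row and column leaves {3, 4, 6}.
Row 2, column 4: eliminating its row and column leaves {1, 3, 6}.
Row 2, column 6: eliminating its row and column leaves {1, 3, 4}.
Row 3, column 2: eliminating its row and column leaves {1, 2, 6}.
Row 3, column 3: eliminating its row and column leaves {2, 3, 6}.
Row 3, column 4: eliminating its row and column leaves {1, 3, 6}.
Row 3, column 6: eliminating its row and column leaves {1, 2, 3}.
Row 4, column 2: eliminating its row and column leaves {1, 2, 5}.
Row 4, column 3: eliminating its row and column leaves {2, 3}.
Row 4, column 4: eliminating its row and column leaves {1, 3, 5}.
Row 4, column 6: eliminating its row and column leaves {1, 2, 3}.
Enumerating the assignments across these blanks that avoid any row or column repeat gives 14 completions.

14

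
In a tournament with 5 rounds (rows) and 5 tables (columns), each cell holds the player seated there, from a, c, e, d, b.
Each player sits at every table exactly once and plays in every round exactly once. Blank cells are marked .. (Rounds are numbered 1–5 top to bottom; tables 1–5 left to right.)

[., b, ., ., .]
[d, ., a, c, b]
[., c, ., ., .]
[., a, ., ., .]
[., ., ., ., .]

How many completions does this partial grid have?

Round 1, table 1: eliminating its round and table leaves {a, c, e}.
Round 1, table 3: eliminating its round and table leaves {c, e, d}.
Round 1, table 4: eliminating its round and table leaves {a, e, d}.
Round 1, table 5: eliminating its round and table leaves {a, c, e, d}.
Round 2, table 2: eliminating its round and table leaves {e}.
Round 3, table 1: eliminating its round and table leaves {a, e, b}.
Round 3, table 3: eliminating its round and table leaves {e, d, b}.
Round 3, table 4: eliminating its round and table leaves {a, e, d, b}.
Round 3, table 5: eliminating its round and table leaves {a, e, d}.
Round 4, table 1: eliminating its round and table leaves {c, e, b}.
Round 4, table 3: eliminating its round and table leaves {c, e, d, b}.
Round 4, table 4: eliminating its round and table leaves {e, d, b}.
Round 4, table 5: eliminating its round and table leaves {c, e, d}.
Round 5, table 1: eliminating its round and table leaves {a, c, e, b}.
Round 5, table 2: eliminating its round and table leaves {e, d}.
Round 5, table 3: eliminating its round and table leaves {c, e, d, b}.
Round 5, table 4: eliminating its round and table leaves {a, e, d, b}.
Round 5, table 5: eliminating its round and table leaves {a, c, e, d}.
Enumerating the assignments across these blanks that avoid any round or table repeat gives 56 completions.

56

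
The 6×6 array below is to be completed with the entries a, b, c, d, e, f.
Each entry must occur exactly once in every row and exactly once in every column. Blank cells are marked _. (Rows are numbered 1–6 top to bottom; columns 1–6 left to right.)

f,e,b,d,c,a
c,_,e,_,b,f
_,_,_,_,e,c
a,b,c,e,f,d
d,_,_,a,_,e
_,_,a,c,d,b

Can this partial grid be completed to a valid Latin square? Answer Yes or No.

Row 2, column 4: row 2 together with column 4 already contain {a, b, c, d, e, f} — every symbol — so nothing can go there. The grid has no valid completion.

No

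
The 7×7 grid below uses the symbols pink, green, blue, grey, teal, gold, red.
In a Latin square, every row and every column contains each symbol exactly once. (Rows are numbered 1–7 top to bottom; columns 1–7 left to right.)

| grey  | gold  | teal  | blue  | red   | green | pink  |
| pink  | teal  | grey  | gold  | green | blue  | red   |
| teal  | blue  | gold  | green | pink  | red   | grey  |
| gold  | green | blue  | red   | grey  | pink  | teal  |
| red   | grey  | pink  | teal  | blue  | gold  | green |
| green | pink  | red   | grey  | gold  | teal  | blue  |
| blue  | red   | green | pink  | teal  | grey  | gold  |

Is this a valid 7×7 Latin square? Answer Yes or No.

Each row is a permutation of the 7 symbols, and so is each column.

Yes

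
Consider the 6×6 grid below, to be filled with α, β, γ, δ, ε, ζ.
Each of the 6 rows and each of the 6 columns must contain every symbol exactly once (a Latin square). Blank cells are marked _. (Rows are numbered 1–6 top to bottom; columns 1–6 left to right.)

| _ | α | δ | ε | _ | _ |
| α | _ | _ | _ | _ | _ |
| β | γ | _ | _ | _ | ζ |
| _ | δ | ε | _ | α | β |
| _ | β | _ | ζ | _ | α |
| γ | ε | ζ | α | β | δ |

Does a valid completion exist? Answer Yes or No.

No

Row 1, column 1: row 1 has {α, δ, ε} and column 1 has {α, β, γ}, so it must be ζ.
Now row 4, column 1: row 4 together with column 1 already contain {α, β, γ, δ, ε, ζ} — every symbol — so nothing can go there. The grid has no valid completion.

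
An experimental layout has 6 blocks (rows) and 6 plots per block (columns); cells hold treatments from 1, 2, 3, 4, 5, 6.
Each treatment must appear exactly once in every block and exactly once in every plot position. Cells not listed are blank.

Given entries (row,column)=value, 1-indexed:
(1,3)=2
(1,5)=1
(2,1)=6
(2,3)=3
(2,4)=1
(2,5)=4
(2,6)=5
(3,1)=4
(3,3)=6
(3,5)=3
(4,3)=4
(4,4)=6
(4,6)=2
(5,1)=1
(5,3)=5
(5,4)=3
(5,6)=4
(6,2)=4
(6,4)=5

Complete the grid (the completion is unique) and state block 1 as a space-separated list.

Block 1, plot 4: block 1 has {1, 2} and plot 4 has {1, 3, 5, 6}, leaving only 4.
Block 2, plot 2: block 2 has {1, 3, 4, 5, 6} and plot 2 has {4}, leaving only 2.
Block 3, plot 4: block 3 has {3, 4, 6} and plot 4 has {1, 3, 4, 5, 6}, leaving only 2.
Block 3, plot 6: block 3 has {2, 3, 4, 6} and plot 6 has {2, 4, 5}, leaving only 1.
Block 3, plot 2: block 3 has {1, 2, 3, 4, 6} and plot 2 has {2, 4}, leaving only 5.
Block 4, plot 5: block 4 has {2, 4, 6} and plot 5 has {1, 3, 4}, leaving only 5.
Block 4, plot 1: block 4 has {2, 4, 5, 6} and plot 1 has {1, 4, 6}, leaving only 3.
Block 1, plot 1: block 1 has {1, 2, 4} and plot 1 has {1, 3, 4, 6}, leaving only 5.
Block 4, plot 2: block 4 has {2, 3, 4, 5, 6} and plot 2 has {2, 4, 5}, leaving only 1.
Block 5, plot 2: block 5 has {1, 3, 4, 5} and plot 2 has {1, 2, 4, 5}, leaving only 6.
Block 1, plot 2: block 1 has {1, 2, 4, 5} and plot 2 has {1, 2, 4, 5, 6}, leaving only 3.
Block 1, plot 6: block 1 has {1, 2, 3, 4, 5} and plot 6 has {1, 2, 4, 5}, leaving only 6.
So block 1 reads: 5 3 2 4 1 6.

5 3 2 4 1 6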